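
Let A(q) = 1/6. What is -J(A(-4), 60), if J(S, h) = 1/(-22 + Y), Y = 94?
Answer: -1/72 ≈ -0.013889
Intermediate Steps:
A(q) = ⅙
J(S, h) = 1/72 (J(S, h) = 1/(-22 + 94) = 1/72)
-J(A(-4), 60) = -1*1/72 = -1/72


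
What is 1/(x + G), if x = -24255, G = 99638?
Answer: 1/75383 ≈ 1.3266e-5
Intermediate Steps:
1/(x + G) = 1/(-24255 + 99638) = 1/75383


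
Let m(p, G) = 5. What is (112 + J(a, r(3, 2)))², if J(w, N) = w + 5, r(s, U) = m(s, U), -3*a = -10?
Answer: 130321/9 ≈ 14480.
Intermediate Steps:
a = 10/3 (a = -⅓*(-10) = 10/3 ≈ 3.3333)
r(s, U) = 5
J(w, N) = 5 + w
(112 + J(a, r(3, 2)))² = (112 + (5 + 10/3))² = (112 + 25/3)² = (361/3)² = 130321/9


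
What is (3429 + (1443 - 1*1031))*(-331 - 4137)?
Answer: -17161588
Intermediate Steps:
(3429 + (1443 - 1*1031))*(-331 - 4137) = (3429 + (1443 - 1031))*(-4468) = (3429 + 412)*(-4468) = 3841*(-4468) = -17161588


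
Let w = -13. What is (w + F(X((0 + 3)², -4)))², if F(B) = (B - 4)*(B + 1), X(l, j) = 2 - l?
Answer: 2809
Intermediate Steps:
F(B) = (1 + B)*(-4 + B) (F(B) = (-4 + B)*(1 + B) = (1 + B)*(-4 + B))
(w + F(X((0 + 3)², -4)))² = (-13 + (-4 + (2 - (0 + 3)²)² - 3*(2 - (0 + 3)²)))² = (-13 + (-4 + (2 - 1*3²)² - 3*(2 - 1*3²)))² = (-13 + (-4 + (2 - 1*9)² - 3*(2 - 1*9)))² = (-13 + (-4 + (2 - 9)² - 3*(2 - 9)))² = (-13 + (-4 + (-7)² - 3*(-7)))² = (-13 + (-4 + 49 + 21))² = (-13 + 66)² = 53² = 2809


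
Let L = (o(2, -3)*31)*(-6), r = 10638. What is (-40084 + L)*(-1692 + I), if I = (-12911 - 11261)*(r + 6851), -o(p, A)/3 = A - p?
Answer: 18124803429200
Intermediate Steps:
o(p, A) = -3*A + 3*p (o(p, A) = -3*(A - p) = -3*A + 3*p)
I = -422744108 (I = (-12911 - 11261)*(10638 + 6851) = -24172*17489 = -422744108)
L = -2790 (L = ((-3*(-3) + 3*2)*31)*(-6) = ((9 + 6)*31)*(-6) = (15*31)*(-6) = 465*(-6) = -2790)
(-40084 + L)*(-1692 + I) = (-40084 - 2790)*(-1692 - 422744108) = -42874*(-422745800) = 18124803429200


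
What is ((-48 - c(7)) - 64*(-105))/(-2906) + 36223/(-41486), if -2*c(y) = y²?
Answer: -383075037/120558316 ≈ -3.1775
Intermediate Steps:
c(y) = -y²/2
((-48 - c(7)) - 64*(-105))/(-2906) + 36223/(-41486) = ((-48 - (-1)*7²/2) - 64*(-105))/(-2906) + 36223/(-41486) = ((-48 - (-1)*49/2) + 6720)*(-1/2906) + 36223*(-1/41486) = ((-48 - 1*(-49/2)) + 6720)*(-1/2906) - 36223/41486 = ((-48 + 49/2) + 6720)*(-1/2906) - 36223/41486 = (-47/2 + 6720)*(-1/2906) - 36223/41486 = (13393/2)*(-1/2906) - 36223/41486 = -13393/5812 - 36223/41486 = -383075037/120558316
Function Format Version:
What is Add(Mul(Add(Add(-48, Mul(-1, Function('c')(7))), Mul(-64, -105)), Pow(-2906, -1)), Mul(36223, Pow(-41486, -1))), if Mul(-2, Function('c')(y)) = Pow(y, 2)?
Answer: Rational(-383075037, 120558316) ≈ -3.1775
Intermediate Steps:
Function('c')(y) = Mul(Rational(-1, 2), Pow(y, 2))
Add(Mul(Add(Add(-48, Mul(-1, Function('c')(7))), Mul(-64, -105)), Pow(-2906, -1)), Mul(36223, Pow(-41486, -1))) = Add(Mul(Add(Add(-48, Mul(-1, Mul(Rational(-1, 2), Pow(7, 2)))), Mul(-64, -105)), Pow(-2906, -1)), Mul(36223, Pow(-41486, -1))) = Add(Mul(Add(Add(-48, Mul(-1, Mul(Rational(-1, 2), 49))), 6720), Rational(-1, 2906)), Mul(36223, Rational(-1, 41486))) = Add(Mul(Add(Add(-48, Mul(-1, Rational(-49, 2))), 6720), Rational(-1, 2906)), Rational(-36223, 41486)) = Add(Mul(Add(Add(-48, Rational(49, 2)), 6720), Rational(-1, 2906)), Rational(-36223, 41486)) = Add(Mul(Add(Rational(-47, 2), 6720), Rational(-1, 2906)), Rational(-36223, 41486)) = Add(Mul(Rational(13393, 2), Rational(-1, 2906)), Rational(-36223, 41486)) = Add(Rational(-13393, 5812), Rational(-36223, 41486)) = Rational(-383075037, 120558316)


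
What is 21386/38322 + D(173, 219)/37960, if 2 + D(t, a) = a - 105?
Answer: 51006539/90918945 ≈ 0.56101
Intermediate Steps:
D(t, a) = -107 + a (D(t, a) = -2 + (a - 105) = -2 + (-105 + a) = -107 + a)
21386/38322 + D(173, 219)/37960 = 21386/38322 + (-107 + 219)/37960 = 21386*(1/38322) + 112*(1/37960) = 10693/19161 + 14/4745 = 51006539/90918945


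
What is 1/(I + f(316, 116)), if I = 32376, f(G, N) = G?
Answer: 1/32692 ≈ 3.0589e-5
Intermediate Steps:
1/(I + f(316, 116)) = 1/(32376 + 316) = 1/32692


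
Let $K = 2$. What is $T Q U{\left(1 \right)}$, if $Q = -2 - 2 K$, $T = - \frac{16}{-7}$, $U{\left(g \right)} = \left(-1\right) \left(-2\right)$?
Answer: $- \frac{192}{7} \approx -27.429$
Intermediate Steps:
$U{\left(g \right)} = 2$
$T = \frac{16}{7}$ ($T = \left(-16\right) \left(- \frac{1}{7}\right) = \frac{16}{7} \approx 2.2857$)
$Q = -6$ ($Q = -2 - 4 = -6$)
$T Q U{\left(1 \right)} = \frac{16}{7} \left(-6\right) 2 = \left(- \frac{96}{7}\right) 2 = - \frac{192}{7}$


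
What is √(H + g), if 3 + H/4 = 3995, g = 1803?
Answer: √17771 ≈ 133.31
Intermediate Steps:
H = 15968 (H = -12 + 4*3995 = -12 + 15980 = 15968)
√(H + g) = √(15968 + 1803) = √17771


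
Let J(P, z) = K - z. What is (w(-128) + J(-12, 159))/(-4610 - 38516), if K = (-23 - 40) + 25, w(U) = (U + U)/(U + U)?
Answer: 98/21563 ≈ 0.0045448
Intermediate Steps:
w(U) = 1 (w(U) = (2*U)/((2*U)) = (2*U)*(1/(2*U)) = 1)
K = -38 (K = -63 + 25 = -38)
J(P, z) = -38 - z
(w(-128) + J(-12, 159))/(-4610 - 38516) = (1 + (-38 - 1*159))/(-4610 - 38516) = (1 + (-38 - 159))/(-43126) = (1 - 197)*(-1/43126) = -196*(-1/43126) = 98/21563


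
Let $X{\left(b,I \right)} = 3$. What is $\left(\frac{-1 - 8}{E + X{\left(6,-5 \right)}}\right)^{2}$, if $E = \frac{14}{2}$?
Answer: $\frac{81}{100} \approx 0.81$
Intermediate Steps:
$E = 7$ ($E = 14 \cdot \frac{1}{2} = 7$)
$\left(\frac{-1 - 8}{E + X{\left(6,-5 \right)}}\right)^{2} = \left(\frac{-1 - 8}{7 + 3}\right)^{2} = \left(- \frac{9}{10}\right)^{2} = \frac{81}{100}$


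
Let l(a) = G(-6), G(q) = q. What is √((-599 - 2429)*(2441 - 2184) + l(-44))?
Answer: I*√778202 ≈ 882.16*I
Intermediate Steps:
l(a) = -6
√((-599 - 2429)*(2441 - 2184) + l(-44)) = √((-599 - 2429)*(2441 - 2184) - 6) = √(-3028*257 - 6) = √(-778196 - 6) = √(-778202) = I*√778202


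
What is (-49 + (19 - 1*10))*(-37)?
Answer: 1480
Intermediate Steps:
(-49 + (19 - 1*10))*(-37) = (-49 + (19 - 10))*(-37) = (-49 + 9)*(-37) = -40*(-37) = 1480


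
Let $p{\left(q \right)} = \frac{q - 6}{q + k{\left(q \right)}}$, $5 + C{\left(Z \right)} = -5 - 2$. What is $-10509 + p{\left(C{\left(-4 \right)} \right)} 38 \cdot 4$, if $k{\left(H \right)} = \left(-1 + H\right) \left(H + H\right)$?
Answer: $- \frac{262953}{25} \approx -10518.0$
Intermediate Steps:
$C{\left(Z \right)} = -12$ ($C{\left(Z \right)} = -5 - 7 = -12$)
$k{\left(H \right)} = 2 H \left(-1 + H\right)$ ($k{\left(H \right)} = \left(-1 + H\right) 2 H = 2 H \left(-1 + H\right)$)
$p{\left(q \right)} = \frac{-6 + q}{q + 2 q \left(-1 + q\right)}$ ($p{\left(q \right)} = \frac{q - 6}{q + 2 q \left(-1 + q\right)} = \frac{-6 + q}{q + 2 q \left(-1 + q\right)}$)
$-10509 + p{\left(C{\left(-4 \right)} \right)} 38 \cdot 4 = -10509 + \frac{-6 - 12}{\left(-12\right) \left(-1 + 2 \left(-12\right)\right)} 38 \cdot 4 = -10509 + \left(- \frac{1}{12}\right) \frac{1}{-1 - 24} \left(-18\right) 38 \cdot 4 = -10509 + \left(- \frac{1}{12}\right) \frac{1}{-25} \left(-18\right) 38 \cdot 4 = -10509 + \left(- \frac{1}{12}\right) \left(- \frac{1}{25}\right) \left(-18\right) 38 \cdot 4 = -10509 + \left(- \frac{3}{50}\right) 38 \cdot 4 = -10509 - \frac{228}{25} = - \frac{262953}{25}$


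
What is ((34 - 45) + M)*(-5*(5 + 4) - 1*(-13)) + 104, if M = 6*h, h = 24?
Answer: -4152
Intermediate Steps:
M = 144 (M = 6*24 = 144)
((34 - 45) + M)*(-5*(5 + 4) - 1*(-13)) + 104 = ((34 - 45) + 144)*(-5*(5 + 4) - 1*(-13)) + 104 = (-11 + 144)*(-5*9 + 13) + 104 = 133*(-45 + 13) + 104 = 133*(-32) + 104 = -4256 + 104 = -4152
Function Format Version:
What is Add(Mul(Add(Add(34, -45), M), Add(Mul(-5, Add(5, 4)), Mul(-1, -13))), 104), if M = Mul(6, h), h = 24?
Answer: -4152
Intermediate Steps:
M = 144 (M = Mul(6, 24) = 144)
Add(Mul(Add(Add(34, -45), M), Add(Mul(-5, Add(5, 4)), Mul(-1, -13))), 104) = Add(Mul(Add(Add(34, -45), 144), Add(Mul(-5, Add(5, 4)), Mul(-1, -13))), 104) = Add(Mul(Add(-11, 144), Add(Mul(-5, 9), 13)), 104) = Add(Mul(133, Add(-45, 13)), 104) = Add(Mul(133, -32), 104) = Add(-4256, 104) = -4152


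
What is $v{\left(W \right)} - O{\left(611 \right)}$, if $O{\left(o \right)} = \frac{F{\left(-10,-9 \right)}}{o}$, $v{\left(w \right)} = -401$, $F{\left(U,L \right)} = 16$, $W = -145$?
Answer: $- \frac{245027}{611} \approx -401.03$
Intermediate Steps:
$O{\left(o \right)} = \frac{16}{o}$
$v{\left(W \right)} - O{\left(611 \right)} = -401 - \frac{16}{611} = - \frac{245027}{611}$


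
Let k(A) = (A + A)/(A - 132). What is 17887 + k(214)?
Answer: 733581/41 ≈ 17892.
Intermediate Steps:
k(A) = 2*A/(-132 + A) (k(A) = (2*A)/(-132 + A) = 2*A/(-132 + A))
17887 + k(214) = 17887 + 2*214/(-132 + 214) = 17887 + 2*214/82 = 17887 + 2*214*(1/82) = 17887 + 214/41 = 733581/41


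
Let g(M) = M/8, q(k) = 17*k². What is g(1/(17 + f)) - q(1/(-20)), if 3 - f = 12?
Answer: -43/1600 ≈ -0.026875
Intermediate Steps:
f = -9 (f = 3 - 1*12 = 3 - 12 = -9)
g(M) = M/8 (g(M) = M*(⅛) = M/8)
g(1/(17 + f)) - q(1/(-20)) = 1/(8*(17 - 9)) - 17*(1/(-20))² = (⅛)/8 - 17*(-1/20)² = (⅛)*(⅛) - 17/400 = 1/64 - 1*17/400 = 1/64 - 17/400 = -43/1600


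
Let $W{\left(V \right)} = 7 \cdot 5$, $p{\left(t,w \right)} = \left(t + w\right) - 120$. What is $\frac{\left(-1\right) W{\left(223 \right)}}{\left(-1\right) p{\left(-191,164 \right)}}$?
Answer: $- \frac{5}{21} \approx -0.2381$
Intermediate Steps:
$p{\left(t,w \right)} = -120 + t + w$
$W{\left(V \right)} = 35$
$\frac{\left(-1\right) W{\left(223 \right)}}{\left(-1\right) p{\left(-191,164 \right)}} = \frac{\left(-1\right) 35}{\left(-1\right) \left(-120 - 191 + 164\right)} = - \frac{35}{\left(-1\right) \left(-147\right)} = - \frac{35}{147} = \left(-35\right) \frac{1}{147} = - \frac{5}{21}$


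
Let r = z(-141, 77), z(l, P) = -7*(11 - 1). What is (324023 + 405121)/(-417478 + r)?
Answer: -182286/104387 ≈ -1.7463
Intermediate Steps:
z(l, P) = -70 (z(l, P) = -7*10 = -70)
r = -70
(324023 + 405121)/(-417478 + r) = (324023 + 405121)/(-417478 - 70) = 729144/(-417548) = 729144*(-1/417548) = -182286/104387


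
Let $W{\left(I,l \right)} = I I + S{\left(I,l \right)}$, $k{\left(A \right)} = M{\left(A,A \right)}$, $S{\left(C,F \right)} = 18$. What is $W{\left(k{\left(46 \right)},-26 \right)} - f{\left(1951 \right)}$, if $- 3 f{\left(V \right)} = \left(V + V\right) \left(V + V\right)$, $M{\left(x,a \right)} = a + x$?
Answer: $\frac{15251050}{3} \approx 5.0837 \cdot 10^{6}$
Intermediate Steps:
$k{\left(A \right)} = 2 A$ ($k{\left(A \right)} = A + A = 2 A$)
$W{\left(I,l \right)} = 18 + I^{2}$ ($W{\left(I,l \right)} = I I + 18 = I^{2} + 18 = 18 + I^{2}$)
$f{\left(V \right)} = - \frac{4 V^{2}}{3}$ ($f{\left(V \right)} = - \frac{\left(V + V\right) \left(V + V\right)}{3} = - \frac{2 V 2 V}{3} = - \frac{4 V^{2}}{3}$)
$W{\left(k{\left(46 \right)},-26 \right)} - f{\left(1951 \right)} = \left(18 + \left(2 \cdot 46\right)^{2}\right) - - \frac{4 \cdot 1951^{2}}{3} = \left(18 + 92^{2}\right) - \left(- \frac{4}{3}\right) 3806401 = \left(18 + 8464\right) - - \frac{15225604}{3} = 8482 + \frac{15225604}{3} = \frac{15251050}{3}$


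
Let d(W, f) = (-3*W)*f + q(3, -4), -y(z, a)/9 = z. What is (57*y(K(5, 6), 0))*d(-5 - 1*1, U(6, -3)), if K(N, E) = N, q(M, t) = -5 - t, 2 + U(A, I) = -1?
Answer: 141075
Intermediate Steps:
U(A, I) = -3 (U(A, I) = -2 - 1 = -3)
y(z, a) = -9*z
d(W, f) = -1 - 3*W*f (d(W, f) = (-3*W)*f + (-5 - 1*(-4)) = -3*W*f + (-5 + 4) = -3*W*f - 1 = -1 - 3*W*f)
(57*y(K(5, 6), 0))*d(-5 - 1*1, U(6, -3)) = (57*(-9*5))*(-1 - 3*(-5 - 1*1)*(-3)) = (57*(-45))*(-1 - 3*(-5 - 1)*(-3)) = -2565*(-1 - 3*(-6)*(-3)) = -2565*(-1 - 54) = -2565*(-55) = 141075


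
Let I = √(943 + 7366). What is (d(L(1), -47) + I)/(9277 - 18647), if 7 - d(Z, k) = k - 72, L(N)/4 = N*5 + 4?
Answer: -63/4685 - √8309/9370 ≈ -0.023175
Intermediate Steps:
L(N) = 16 + 20*N (L(N) = 4*(N*5 + 4) = 4*(5*N + 4) = 4*(4 + 5*N) = 16 + 20*N)
d(Z, k) = 79 - k (d(Z, k) = 7 - (k - 72) = 7 - (-72 + k) = 7 + (72 - k) = 79 - k)
I = √8309 ≈ 91.154
(d(L(1), -47) + I)/(9277 - 18647) = ((79 - 1*(-47)) + √8309)/(9277 - 18647) = ((79 + 47) + √8309)/(-9370) = (126 + √8309)*(-1/9370) = -63/4685 - √8309/9370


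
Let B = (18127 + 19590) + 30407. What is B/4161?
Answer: 22708/1387 ≈ 16.372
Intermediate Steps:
B = 68124 (B = 37717 + 30407 = 68124)
B/4161 = 68124/4161 = 68124*(1/4161) = 22708/1387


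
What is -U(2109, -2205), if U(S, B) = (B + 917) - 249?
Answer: 1537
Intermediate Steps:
U(S, B) = 668 + B (U(S, B) = (917 + B) - 249 = 668 + B)
-U(2109, -2205) = -(668 - 2205) = -1*(-1537) = 1537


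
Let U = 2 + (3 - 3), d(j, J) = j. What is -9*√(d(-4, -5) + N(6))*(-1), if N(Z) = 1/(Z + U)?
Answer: 9*I*√62/4 ≈ 17.717*I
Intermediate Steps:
U = 2 (U = 2 + 0 = 2)
N(Z) = 1/(2 + Z) (N(Z) = 1/(Z + 2) = 1/(2 + Z))
-9*√(d(-4, -5) + N(6))*(-1) = -9*√(-4 + 1/(2 + 6))*(-1) = -9*√(-4 + 1/8)*(-1) = -9*√(-4 + ⅛)*(-1) = -9*I*√62/4*(-1) = 9*I*√62/4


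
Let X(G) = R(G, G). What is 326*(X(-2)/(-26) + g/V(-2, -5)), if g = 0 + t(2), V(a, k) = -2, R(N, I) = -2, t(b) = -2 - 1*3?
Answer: 10921/13 ≈ 840.08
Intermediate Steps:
t(b) = -5 (t(b) = -2 - 3 = -5)
X(G) = -2
g = -5 (g = 0 - 5 = -5)
326*(X(-2)/(-26) + g/V(-2, -5)) = 326*(-2/(-26) - 5/(-2)) = 326*(-2*(-1/26) - 5*(-½)) = 326*(1/13 + 5/2) = 326*(67/26) = 10921/13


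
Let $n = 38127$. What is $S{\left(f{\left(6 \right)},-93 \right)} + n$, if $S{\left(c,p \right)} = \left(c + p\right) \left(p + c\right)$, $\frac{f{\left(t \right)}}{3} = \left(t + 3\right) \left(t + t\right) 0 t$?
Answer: $46776$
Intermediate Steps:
$f{\left(t \right)} = 0$ ($f{\left(t \right)} = 3 \left(t + 3\right) \left(t + t\right) 0 t = 3 \left(3 + t\right) 2 t 0 t = 3 \cdot 2 t \left(3 + t\right) 0 t = 3 \cdot 0 t = 3 \cdot 0 = 0$)
$S{\left(c,p \right)} = \left(c + p\right)^{2}$ ($S{\left(c,p \right)} = \left(c + p\right) \left(c + p\right) = \left(c + p\right)^{2}$)
$S{\left(f{\left(6 \right)},-93 \right)} + n = \left(0 - 93\right)^{2} + 38127 = \left(-93\right)^{2} + 38127 = 8649 + 38127 = 46776$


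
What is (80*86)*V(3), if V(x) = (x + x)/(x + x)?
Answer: 6880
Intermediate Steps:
V(x) = 1 (V(x) = (2*x)/((2*x)) = (2*x)*(1/(2*x)) = 1)
(80*86)*V(3) = (80*86)*1 = 6880*1 = 6880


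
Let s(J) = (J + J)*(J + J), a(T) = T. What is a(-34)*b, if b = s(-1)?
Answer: -136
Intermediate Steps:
s(J) = 4*J² (s(J) = (2*J)*(2*J) = 4*J²)
b = 4 (b = 4*(-1)² = 4*1 = 4)
a(-34)*b = -34*4 = -136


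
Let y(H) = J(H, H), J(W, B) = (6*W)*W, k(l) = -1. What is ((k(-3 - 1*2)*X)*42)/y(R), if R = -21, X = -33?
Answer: 11/21 ≈ 0.52381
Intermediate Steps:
J(W, B) = 6*W**2
y(H) = 6*H**2
((k(-3 - 1*2)*X)*42)/y(R) = (-1*(-33)*42)/((6*(-21)**2)) = (33*42)/((6*441)) = 1386/2646 = 1386*(1/2646) = 11/21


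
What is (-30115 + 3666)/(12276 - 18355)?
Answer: 26449/6079 ≈ 4.3509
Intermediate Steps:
(-30115 + 3666)/(12276 - 18355) = -26449/(-6079) = -26449*(-1/6079) = 26449/6079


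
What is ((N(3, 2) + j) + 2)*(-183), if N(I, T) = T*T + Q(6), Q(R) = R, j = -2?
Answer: -1830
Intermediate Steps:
N(I, T) = 6 + T**2 (N(I, T) = T*T + 6 = T**2 + 6 = 6 + T**2)
((N(3, 2) + j) + 2)*(-183) = (((6 + 2**2) - 2) + 2)*(-183) = (((6 + 4) - 2) + 2)*(-183) = ((10 - 2) + 2)*(-183) = (8 + 2)*(-183) = 10*(-183) = -1830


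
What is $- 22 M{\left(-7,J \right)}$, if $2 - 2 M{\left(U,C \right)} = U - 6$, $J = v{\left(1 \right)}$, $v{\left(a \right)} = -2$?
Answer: $-165$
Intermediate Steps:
$J = -2$
$M{\left(U,C \right)} = 4 - \frac{U}{2}$ ($M{\left(U,C \right)} = 1 - \frac{U - 6}{2} = 1 - \frac{-6 + U}{2} = 1 - \left(-3 + \frac{U}{2}\right) = 4 - \frac{U}{2}$)
$- 22 M{\left(-7,J \right)} = - 22 \left(4 - - \frac{7}{2}\right) = - 22 \left(4 + \frac{7}{2}\right) = \left(-22\right) \frac{15}{2} = -165$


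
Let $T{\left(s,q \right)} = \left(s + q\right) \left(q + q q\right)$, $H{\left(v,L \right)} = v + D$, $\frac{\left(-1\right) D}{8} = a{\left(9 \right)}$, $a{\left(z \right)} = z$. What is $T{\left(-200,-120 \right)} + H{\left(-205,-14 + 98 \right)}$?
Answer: $-4569877$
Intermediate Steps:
$D = -72$ ($D = \left(-8\right) 9 = -72$)
$H{\left(v,L \right)} = -72 + v$ ($H{\left(v,L \right)} = v - 72 = -72 + v$)
$T{\left(s,q \right)} = \left(q + s\right) \left(q + q^{2}\right)$
$T{\left(-200,-120 \right)} + H{\left(-205,-14 + 98 \right)} = - 120 \left(-120 - 200 + \left(-120\right)^{2} - -24000\right) - 277 = - 120 \left(-120 - 200 + 14400 + 24000\right) - 277 = \left(-120\right) 38080 - 277 = -4569600 - 277 = -4569877$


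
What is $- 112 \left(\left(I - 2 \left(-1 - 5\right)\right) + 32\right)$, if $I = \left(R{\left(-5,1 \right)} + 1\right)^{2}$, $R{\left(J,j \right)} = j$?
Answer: $-5376$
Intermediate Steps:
$I = 4$ ($I = \left(1 + 1\right)^{2} = 2^{2} = 4$)
$- 112 \left(\left(I - 2 \left(-1 - 5\right)\right) + 32\right) = - 112 \left(\left(4 - 2 \left(-1 - 5\right)\right) + 32\right) = - 112 \left(\left(4 - -12\right) + 32\right) = - 112 \left(\left(4 + 12\right) + 32\right) = - 112 \left(16 + 32\right) = \left(-112\right) 48 = -5376$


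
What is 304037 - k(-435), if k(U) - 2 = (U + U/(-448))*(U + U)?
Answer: -16479735/224 ≈ -73570.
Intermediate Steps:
k(U) = 2 + 447*U²/224 (k(U) = 2 + (U + U/(-448))*(U + U) = 2 + (U + U*(-1/448))*(2*U) = 2 + (U - U/448)*(2*U) = 2 + (447*U/448)*(2*U) = 2 + 447*U²/224)
304037 - k(-435) = 304037 - (2 + (447/224)*(-435)²) = 304037 - (2 + (447/224)*189225) = 304037 - (2 + 84583575/224) = 304037 - 1*84584023/224 = 304037 - 84584023/224 = -16479735/224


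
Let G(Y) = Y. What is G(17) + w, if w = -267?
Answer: -250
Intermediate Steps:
G(17) + w = 17 - 267 = -250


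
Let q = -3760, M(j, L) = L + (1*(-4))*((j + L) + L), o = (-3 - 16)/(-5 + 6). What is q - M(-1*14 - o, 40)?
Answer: -3460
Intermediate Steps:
o = -19 (o = -19/1 = -19*1 = -19)
M(j, L) = -7*L - 4*j (M(j, L) = L - 4*((L + j) + L) = L - 4*(j + 2*L) = L + (-8*L - 4*j) = -7*L - 4*j)
q - M(-1*14 - o, 40) = -3760 - (-7*40 - 4*(-1*14 - 1*(-19))) = -3760 - (-280 - 4*(-14 + 19)) = -3760 - (-280 - 4*5) = -3760 - (-280 - 20) = -3760 - 1*(-300) = -3760 + 300 = -3460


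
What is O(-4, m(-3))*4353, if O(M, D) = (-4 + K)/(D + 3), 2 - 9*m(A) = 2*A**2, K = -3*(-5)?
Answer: 39177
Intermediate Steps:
K = 15
m(A) = 2/9 - 2*A**2/9
O(M, D) = 11/(3 + D) (O(M, D) = (-4 + 15)/(D + 3) = 11/(3 + D))
O(-4, m(-3))*4353 = (11/(3 + (2/9 - 2/9*(-3)**2)))*4353 = (11/(3 + (2/9 - 2/9*9)))*4353 = (11/(3 + (2/9 - 2)))*4353 = (11/(3 - 16/9))*4353 = (11/(11/9))*4353 = (11*(9/11))*4353 = 9*4353 = 39177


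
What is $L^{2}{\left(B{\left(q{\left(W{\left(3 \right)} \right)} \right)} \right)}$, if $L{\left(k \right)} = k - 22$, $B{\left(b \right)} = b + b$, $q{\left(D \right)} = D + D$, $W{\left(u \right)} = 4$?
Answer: $36$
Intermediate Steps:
$q{\left(D \right)} = 2 D$
$B{\left(b \right)} = 2 b$
$L{\left(k \right)} = -22 + k$
$L^{2}{\left(B{\left(q{\left(W{\left(3 \right)} \right)} \right)} \right)} = \left(-22 + 2 \cdot 2 \cdot 4\right)^{2} = \left(-22 + 2 \cdot 8\right)^{2} = \left(-22 + 16\right)^{2} = \left(-6\right)^{2} = 36$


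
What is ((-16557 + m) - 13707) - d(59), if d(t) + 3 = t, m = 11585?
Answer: -18735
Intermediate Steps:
d(t) = -3 + t
((-16557 + m) - 13707) - d(59) = ((-16557 + 11585) - 13707) - (-3 + 59) = (-4972 - 13707) - 1*56 = -18679 - 56 = -18735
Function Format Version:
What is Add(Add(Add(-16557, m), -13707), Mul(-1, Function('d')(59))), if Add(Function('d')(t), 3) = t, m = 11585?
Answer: -18735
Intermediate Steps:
Function('d')(t) = Add(-3, t)
Add(Add(Add(-16557, m), -13707), Mul(-1, Function('d')(59))) = Add(Add(Add(-16557, 11585), -13707), Mul(-1, Add(-3, 59))) = Add(Add(-4972, -13707), Mul(-1, 56)) = Add(-18679, -56) = -18735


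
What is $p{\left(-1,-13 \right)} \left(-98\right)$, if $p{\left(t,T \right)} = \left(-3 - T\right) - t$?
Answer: $-1078$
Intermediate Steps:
$p{\left(t,T \right)} = -3 - T - t$
$p{\left(-1,-13 \right)} \left(-98\right) = \left(-3 - -13 - -1\right) \left(-98\right) = \left(-3 + 13 + 1\right) \left(-98\right) = 11 \left(-98\right) = -1078$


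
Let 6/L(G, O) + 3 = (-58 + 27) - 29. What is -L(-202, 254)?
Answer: 2/21 ≈ 0.095238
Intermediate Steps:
L(G, O) = -2/21 (L(G, O) = 6/(-3 + ((-58 + 27) - 29)) = 6/(-3 + (-31 - 29)) = 6/(-3 - 60) = 6/(-63) = 6*(-1/63) = -2/21)
-L(-202, 254) = -1*(-2/21) = 2/21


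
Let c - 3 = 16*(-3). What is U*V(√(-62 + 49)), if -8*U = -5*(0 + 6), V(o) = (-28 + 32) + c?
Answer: -615/4 ≈ -153.75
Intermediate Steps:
c = -45 (c = 3 + 16*(-3) = 3 - 48 = -45)
V(o) = -41 (V(o) = (-28 + 32) - 45 = 4 - 45 = -41)
U = 15/4 (U = -(-5)*(0 + 6)/8 = -(-5)*6/8 = -⅛*(-30) = 15/4 ≈ 3.7500)
U*V(√(-62 + 49)) = (15/4)*(-41) = -615/4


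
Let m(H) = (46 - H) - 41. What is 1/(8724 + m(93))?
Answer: 1/8636 ≈ 0.00011579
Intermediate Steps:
m(H) = 5 - H
1/(8724 + m(93)) = 1/(8724 + (5 - 1*93)) = 1/(8724 + (5 - 93)) = 1/(8724 - 88) = 1/8636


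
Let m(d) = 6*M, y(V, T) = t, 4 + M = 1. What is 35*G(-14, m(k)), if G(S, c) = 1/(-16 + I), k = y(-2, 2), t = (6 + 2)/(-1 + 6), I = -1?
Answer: -35/17 ≈ -2.0588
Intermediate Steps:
M = -3 (M = -4 + 1 = -3)
t = 8/5 ≈ 1.6000
y(V, T) = 8/5
k = 8/5 ≈ 1.6000
m(d) = -18 (m(d) = 6*(-3) = -18)
G(S, c) = -1/17 (G(S, c) = 1/(-16 - 1) = 1/(-17) = -1/17)
35*G(-14, m(k)) = 35*(-1/17) = -35/17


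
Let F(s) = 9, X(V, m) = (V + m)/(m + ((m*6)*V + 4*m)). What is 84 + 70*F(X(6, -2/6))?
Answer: 714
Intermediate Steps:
X(V, m) = (V + m)/(5*m + 6*V*m) (X(V, m) = (V + m)/(m + ((6*m)*V + 4*m)) = (V + m)/(m + (6*V*m + 4*m)) = (V + m)/(m + (4*m + 6*V*m)) = (V + m)/(5*m + 6*V*m))
84 + 70*F(X(6, -2/6)) = 84 + 70*9 = 84 + 630 = 714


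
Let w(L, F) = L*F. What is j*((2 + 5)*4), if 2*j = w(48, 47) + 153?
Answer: 33726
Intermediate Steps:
w(L, F) = F*L
j = 2409/2 (j = (47*48 + 153)/2 = (2256 + 153)/2 = (½)*2409 = 2409/2 ≈ 1204.5)
j*((2 + 5)*4) = 2409*((2 + 5)*4)/2 = 2409*(7*4)/2 = (2409/2)*28 = 33726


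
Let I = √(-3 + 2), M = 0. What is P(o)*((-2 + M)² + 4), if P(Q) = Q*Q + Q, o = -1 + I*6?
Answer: -288 - 48*I ≈ -288.0 - 48.0*I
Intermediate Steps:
I
o = -1 + 6*I (o = -1 + I*6 = -1 + 6*I ≈ -1.0 + 6.0*I)
P(Q) = Q + Q² (P(Q) = Q² + Q = Q + Q²)
P(o)*((-2 + M)² + 4) = ((-1 + 6*I)*(1 + (-1 + 6*I)))*((-2 + 0)² + 4) = ((-1 + 6*I)*(6*I))*((-2)² + 4) = (6*I*(-1 + 6*I))*(4 + 4) = (6*I*(-1 + 6*I))*8 = 48*I*(-1 + 6*I)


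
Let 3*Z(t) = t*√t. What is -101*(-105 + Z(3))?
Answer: 10605 - 101*√3 ≈ 10430.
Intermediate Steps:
Z(t) = t^(3/2)/3 (Z(t) = (t*√t)/3 = t^(3/2)/3)
-101*(-105 + Z(3)) = -101*(-105 + 3^(3/2)/3) = -101*(-105 + (3*√3)/3) = -101*(-105 + √3) = 10605 - 101*√3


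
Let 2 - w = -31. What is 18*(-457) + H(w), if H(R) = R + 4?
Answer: -8189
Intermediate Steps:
w = 33 (w = 2 - 1*(-31) = 2 + 31 = 33)
H(R) = 4 + R
18*(-457) + H(w) = 18*(-457) + (4 + 33) = -8226 + 37 = -8189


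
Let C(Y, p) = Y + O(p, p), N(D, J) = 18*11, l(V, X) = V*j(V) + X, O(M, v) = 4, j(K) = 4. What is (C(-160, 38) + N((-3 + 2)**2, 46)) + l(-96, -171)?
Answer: -513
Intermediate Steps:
l(V, X) = X + 4*V (l(V, X) = V*4 + X = 4*V + X = X + 4*V)
N(D, J) = 198
C(Y, p) = 4 + Y (C(Y, p) = Y + 4 = 4 + Y)
(C(-160, 38) + N((-3 + 2)**2, 46)) + l(-96, -171) = ((4 - 160) + 198) + (-171 + 4*(-96)) = (-156 + 198) + (-171 - 384) = 42 - 555 = -513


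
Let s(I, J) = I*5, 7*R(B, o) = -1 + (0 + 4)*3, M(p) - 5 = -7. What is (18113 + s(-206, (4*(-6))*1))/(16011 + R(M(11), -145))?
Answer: 119581/112088 ≈ 1.0668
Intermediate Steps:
M(p) = -2 (M(p) = 5 - 7 = -2)
R(B, o) = 11/7 (R(B, o) = (-1 + (0 + 4)*3)/7 = (-1 + 4*3)/7 = (-1 + 12)/7 = (⅐)*11 = 11/7)
s(I, J) = 5*I
(18113 + s(-206, (4*(-6))*1))/(16011 + R(M(11), -145)) = (18113 + 5*(-206))/(16011 + 11/7) = (18113 - 1030)/(112088/7) = 17083*(7/112088) = 119581/112088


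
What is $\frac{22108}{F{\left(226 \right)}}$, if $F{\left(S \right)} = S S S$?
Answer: $\frac{5527}{2885794} \approx 0.0019152$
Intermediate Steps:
$F{\left(S \right)} = S^{3}$ ($F{\left(S \right)} = S^{2} S = S^{3}$)
$\frac{22108}{F{\left(226 \right)}} = \frac{22108}{226^{3}} = \frac{22108}{11543176} = 22108 \cdot \frac{1}{11543176} = \frac{5527}{2885794}$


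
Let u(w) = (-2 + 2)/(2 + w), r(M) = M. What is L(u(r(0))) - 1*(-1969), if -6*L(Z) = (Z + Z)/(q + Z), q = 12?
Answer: 1969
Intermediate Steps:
u(w) = 0 (u(w) = 0/(2 + w) = 0)
L(Z) = -Z/(3*(12 + Z)) (L(Z) = -(Z + Z)/(6*(12 + Z)) = -2*Z/(6*(12 + Z)) = -Z/(3*(12 + Z)))
L(u(r(0))) - 1*(-1969) = -1*0/(36 + 3*0) - 1*(-1969) = -1*0/(36 + 0) + 1969 = -1*0/36 + 1969 = -1*0*1/36 + 1969 = 0 + 1969 = 1969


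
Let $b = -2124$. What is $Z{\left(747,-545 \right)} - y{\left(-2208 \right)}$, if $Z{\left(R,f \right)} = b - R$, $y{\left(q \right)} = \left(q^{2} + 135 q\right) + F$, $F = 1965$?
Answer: $-4582020$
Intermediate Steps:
$y{\left(q \right)} = 1965 + q^{2} + 135 q$ ($y{\left(q \right)} = \left(q^{2} + 135 q\right) + 1965 = 1965 + q^{2} + 135 q$)
$Z{\left(R,f \right)} = -2124 - R$
$Z{\left(747,-545 \right)} - y{\left(-2208 \right)} = \left(-2124 - 747\right) - \left(1965 + \left(-2208\right)^{2} + 135 \left(-2208\right)\right) = \left(-2124 - 747\right) - \left(1965 + 4875264 - 298080\right) = -2871 - 4579149 = -4582020$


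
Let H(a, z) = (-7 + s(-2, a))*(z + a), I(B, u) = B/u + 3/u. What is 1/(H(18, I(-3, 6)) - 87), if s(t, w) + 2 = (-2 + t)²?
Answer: 1/39 ≈ 0.025641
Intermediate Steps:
I(B, u) = 3/u + B/u
s(t, w) = -2 + (-2 + t)²
H(a, z) = 7*a + 7*z (H(a, z) = (-7 + (-2 + (-2 - 2)²))*(z + a) = (-7 + (-2 + (-4)²))*(a + z) = (-7 + (-2 + 16))*(a + z) = (-7 + 14)*(a + z) = 7*(a + z) = 7*a + 7*z)
1/(H(18, I(-3, 6)) - 87) = 1/((7*18 + 7*((3 - 3)/6)) - 87) = 1/((126 + 7*((⅙)*0)) - 87) = 1/((126 + 7*0) - 87) = 1/((126 + 0) - 87) = 1/(126 - 87) = 1/39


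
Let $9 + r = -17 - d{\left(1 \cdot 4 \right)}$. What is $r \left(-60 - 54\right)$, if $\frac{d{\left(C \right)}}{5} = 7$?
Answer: $6954$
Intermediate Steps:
$d{\left(C \right)} = 35$ ($d{\left(C \right)} = 5 \cdot 7 = 35$)
$r = -61$ ($r = -9 - 52 = -61$)
$r \left(-60 - 54\right) = - 61 \left(-60 - 54\right) = \left(-61\right) \left(-114\right) = 6954$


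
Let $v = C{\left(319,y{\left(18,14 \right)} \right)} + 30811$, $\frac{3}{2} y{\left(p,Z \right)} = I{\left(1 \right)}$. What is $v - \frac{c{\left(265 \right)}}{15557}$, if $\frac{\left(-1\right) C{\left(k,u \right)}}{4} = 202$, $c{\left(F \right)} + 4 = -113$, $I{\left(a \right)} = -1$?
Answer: $\frac{466756788}{15557} \approx 30003.0$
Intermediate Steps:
$c{\left(F \right)} = -117$ ($c{\left(F \right)} = -4 - 113 = -117$)
$y{\left(p,Z \right)} = - \frac{2}{3}$ ($y{\left(p,Z \right)} = \frac{2}{3} \left(-1\right) = - \frac{2}{3}$)
$C{\left(k,u \right)} = -808$ ($C{\left(k,u \right)} = \left(-4\right) 202 = -808$)
$v = 30003$ ($v = -808 + 30811 = 30003$)
$v - \frac{c{\left(265 \right)}}{15557} = 30003 - - \frac{117}{15557} = 30003 + \frac{117}{15557} = \frac{466756788}{15557}$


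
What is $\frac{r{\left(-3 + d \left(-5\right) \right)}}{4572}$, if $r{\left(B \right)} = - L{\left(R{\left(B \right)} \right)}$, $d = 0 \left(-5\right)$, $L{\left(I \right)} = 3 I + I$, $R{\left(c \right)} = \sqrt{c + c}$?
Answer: $- \frac{i \sqrt{6}}{1143} \approx - 0.002143 i$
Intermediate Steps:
$R{\left(c \right)} = \sqrt{2} \sqrt{c}$ ($R{\left(c \right)} = \sqrt{2 c} = \sqrt{2} \sqrt{c}$)
$L{\left(I \right)} = 4 I$
$d = 0$
$r{\left(B \right)} = - 4 \sqrt{2} \sqrt{B}$
$\frac{r{\left(-3 + d \left(-5\right) \right)}}{4572} = \frac{\left(-4\right) \sqrt{2} \sqrt{-3 + 0 \left(-5\right)}}{4572} = - 4 \sqrt{2} \sqrt{-3 + 0} \cdot \frac{1}{4572} = - 4 \sqrt{2} \sqrt{-3} \cdot \frac{1}{4572} = - 4 \sqrt{2} i \sqrt{3} \cdot \frac{1}{4572} = - 4 i \sqrt{6} \cdot \frac{1}{4572} = - \frac{i \sqrt{6}}{1143}$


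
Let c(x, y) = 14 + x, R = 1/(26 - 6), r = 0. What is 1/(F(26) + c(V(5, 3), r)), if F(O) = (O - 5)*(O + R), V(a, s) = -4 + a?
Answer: 20/11241 ≈ 0.0017792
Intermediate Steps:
R = 1/20 ≈ 0.050000
F(O) = (-5 + O)*(1/20 + O) (F(O) = (O - 5)*(O + 1/20) = (-5 + O)*(1/20 + O))
1/(F(26) + c(V(5, 3), r)) = 1/((-¼ + 26² - 99/20*26) + (14 + (-4 + 5))) = 1/((-¼ + 676 - 1287/10) + (14 + 1)) = 1/(10941/20 + 15) = 1/(11241/20) = 20/11241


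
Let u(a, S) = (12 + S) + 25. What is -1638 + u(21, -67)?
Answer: -1668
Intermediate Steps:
u(a, S) = 37 + S
-1638 + u(21, -67) = -1638 + (37 - 67) = -1638 - 30 = -1668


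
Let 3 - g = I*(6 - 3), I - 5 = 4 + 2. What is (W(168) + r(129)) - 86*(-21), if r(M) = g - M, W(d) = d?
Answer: 1815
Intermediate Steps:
I = 11 (I = 5 + (4 + 2) = 5 + 6 = 11)
g = -30 (g = 3 - 11*(6 - 3) = 3 - 11*3 = 3 - 1*33 = 3 - 33 = -30)
r(M) = -30 - M
(W(168) + r(129)) - 86*(-21) = (168 + (-30 - 1*129)) - 86*(-21) = (168 + (-30 - 129)) + 1806 = (168 - 159) + 1806 = 9 + 1806 = 1815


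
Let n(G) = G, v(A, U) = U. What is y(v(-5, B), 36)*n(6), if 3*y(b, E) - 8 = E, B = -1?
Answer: 88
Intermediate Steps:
y(b, E) = 8/3 + E/3
y(v(-5, B), 36)*n(6) = (8/3 + (1/3)*36)*6 = (8/3 + 12)*6 = (44/3)*6 = 88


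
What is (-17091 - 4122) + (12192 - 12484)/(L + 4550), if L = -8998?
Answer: -23588783/1112 ≈ -21213.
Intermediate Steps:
(-17091 - 4122) + (12192 - 12484)/(L + 4550) = (-17091 - 4122) + (12192 - 12484)/(-8998 + 4550) = -21213 - 292/(-4448) = -21213 - 292*(-1/4448) = -21213 + 73/1112 = -23588783/1112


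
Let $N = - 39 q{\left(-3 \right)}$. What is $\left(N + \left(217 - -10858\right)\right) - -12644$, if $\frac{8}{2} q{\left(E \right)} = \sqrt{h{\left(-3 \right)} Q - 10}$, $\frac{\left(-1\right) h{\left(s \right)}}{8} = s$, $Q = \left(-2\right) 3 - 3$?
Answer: $23719 - \frac{39 i \sqrt{226}}{4} \approx 23719.0 - 146.57 i$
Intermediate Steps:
$Q = -9$ ($Q = -6 - 3 = -9$)
$h{\left(s \right)} = - 8 s$
$q{\left(E \right)} = \frac{i \sqrt{226}}{4}$ ($q{\left(E \right)} = \frac{\sqrt{\left(-8\right) \left(-3\right) \left(-9\right) - 10}}{4} = \frac{\sqrt{24 \left(-9\right) - 10}}{4} = \frac{\sqrt{-216 - 10}}{4} = \frac{\sqrt{-226}}{4} = \frac{i \sqrt{226}}{4}$)
$N = - \frac{39 i \sqrt{226}}{4}$ ($N = - 39 \frac{i \sqrt{226}}{4} = - \frac{39 i \sqrt{226}}{4} \approx - 146.57 i$)
$\left(N + \left(217 - -10858\right)\right) - -12644 = \left(- \frac{39 i \sqrt{226}}{4} + \left(217 - -10858\right)\right) - -12644 = \left(- \frac{39 i \sqrt{226}}{4} + \left(217 + 10858\right)\right) + 12644 = \left(- \frac{39 i \sqrt{226}}{4} + 11075\right) + 12644 = \left(11075 - \frac{39 i \sqrt{226}}{4}\right) + 12644 = 23719 - \frac{39 i \sqrt{226}}{4}$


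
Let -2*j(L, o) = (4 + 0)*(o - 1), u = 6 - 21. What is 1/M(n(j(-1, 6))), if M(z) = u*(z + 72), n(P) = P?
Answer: -1/930 ≈ -0.0010753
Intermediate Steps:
u = -15
j(L, o) = 2 - 2*o (j(L, o) = -(4 + 0)*(o - 1)/2 = -2*(-1 + o) = -(-4 + 4*o)/2 = 2 - 2*o)
M(z) = -1080 - 15*z (M(z) = -15*(z + 72) = -15*(72 + z) = -1080 - 15*z)
1/M(n(j(-1, 6))) = 1/(-1080 - 15*(2 - 2*6)) = 1/(-1080 - 15*(2 - 12)) = 1/(-1080 - 15*(-10)) = 1/(-1080 + 150) = 1/(-930) = -1/930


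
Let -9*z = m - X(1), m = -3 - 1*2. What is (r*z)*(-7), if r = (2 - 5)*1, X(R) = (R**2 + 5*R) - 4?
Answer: 49/3 ≈ 16.333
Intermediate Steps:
m = -5 (m = -3 - 2 = -5)
X(R) = -4 + R**2 + 5*R
z = 7/9 (z = -(-5 - (-4 + 1**2 + 5*1))/9 = -(-5 - (-4 + 1 + 5))/9 = -(-5 - 1*2)/9 = -(-5 - 2)/9 = -1/9*(-7) = 7/9 ≈ 0.77778)
r = -3 (r = -3*1 = -3)
(r*z)*(-7) = -3*7/9*(-7) = -7/3*(-7) = 49/3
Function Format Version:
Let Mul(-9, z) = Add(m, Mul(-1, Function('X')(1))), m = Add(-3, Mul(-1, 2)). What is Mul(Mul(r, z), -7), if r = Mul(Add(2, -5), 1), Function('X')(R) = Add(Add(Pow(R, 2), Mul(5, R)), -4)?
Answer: Rational(49, 3) ≈ 16.333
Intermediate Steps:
m = -5 (m = Add(-3, -2) = -5)
Function('X')(R) = Add(-4, Pow(R, 2), Mul(5, R))
z = Rational(7, 9) (z = Mul(Rational(-1, 9), Add(-5, Mul(-1, Add(-4, Pow(1, 2), Mul(5, 1))))) = Mul(Rational(-1, 9), Add(-5, Mul(-1, Add(-4, 1, 5)))) = Mul(Rational(-1, 9), Add(-5, Mul(-1, 2))) = Mul(Rational(-1, 9), Add(-5, -2)) = Mul(Rational(-1, 9), -7) = Rational(7, 9) ≈ 0.77778)
r = -3 (r = Mul(-3, 1) = -3)
Mul(Mul(r, z), -7) = Mul(Mul(-3, Rational(7, 9)), -7) = Mul(Rational(-7, 3), -7) = Rational(49, 3)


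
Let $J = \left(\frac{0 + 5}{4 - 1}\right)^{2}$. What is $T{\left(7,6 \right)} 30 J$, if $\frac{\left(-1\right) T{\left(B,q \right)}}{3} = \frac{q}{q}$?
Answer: $-250$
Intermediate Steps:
$T{\left(B,q \right)} = -3$ ($T{\left(B,q \right)} = - 3 \frac{q}{q} = \left(-3\right) 1 = -3$)
$J = \frac{25}{9}$ ($J = \left(\frac{5}{3}\right)^{2} = \frac{25}{9} \approx 2.7778$)
$T{\left(7,6 \right)} 30 J = \left(-3\right) 30 \cdot \frac{25}{9} = \left(-90\right) \frac{25}{9} = -250$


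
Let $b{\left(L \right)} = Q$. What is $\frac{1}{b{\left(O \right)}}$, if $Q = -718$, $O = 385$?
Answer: $- \frac{1}{718} \approx -0.0013928$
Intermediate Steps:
$b{\left(L \right)} = -718$
$\frac{1}{b{\left(O \right)}} = \frac{1}{-718} = - \frac{1}{718}$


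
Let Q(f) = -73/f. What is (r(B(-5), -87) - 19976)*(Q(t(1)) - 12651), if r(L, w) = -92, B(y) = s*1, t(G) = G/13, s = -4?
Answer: 272924800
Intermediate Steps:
t(G) = G/13 (t(G) = G*(1/13) = G/13)
B(y) = -4 (B(y) = -4*1 = -4)
(r(B(-5), -87) - 19976)*(Q(t(1)) - 12651) = (-92 - 19976)*(-73/((1/13)*1) - 12651) = -20068*(-73/1/13 - 12651) = -20068*(-73*13 - 12651) = -20068*(-949 - 12651) = -20068*(-13600) = 272924800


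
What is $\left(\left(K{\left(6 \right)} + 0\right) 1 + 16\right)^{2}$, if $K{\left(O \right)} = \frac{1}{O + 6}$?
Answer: $\frac{37249}{144} \approx 258.67$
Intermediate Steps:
$K{\left(O \right)} = \frac{1}{6 + O}$
$\left(\left(K{\left(6 \right)} + 0\right) 1 + 16\right)^{2} = \left(\left(\frac{1}{6 + 6} + 0\right) 1 + 16\right)^{2} = \left(\left(\frac{1}{12} + 0\right) 1 + 16\right)^{2} = \left(\frac{1}{12} \cdot 1 + 16\right)^{2} = \left(\frac{1}{12} + 16\right)^{2} = \left(\frac{193}{12}\right)^{2} = \frac{37249}{144}$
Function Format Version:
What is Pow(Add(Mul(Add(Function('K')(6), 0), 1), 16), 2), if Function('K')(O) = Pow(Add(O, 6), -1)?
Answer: Rational(37249, 144) ≈ 258.67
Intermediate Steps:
Function('K')(O) = Pow(Add(6, O), -1)
Pow(Add(Mul(Add(Function('K')(6), 0), 1), 16), 2) = Pow(Add(Mul(Add(Pow(Add(6, 6), -1), 0), 1), 16), 2) = Pow(Add(Mul(Add(Pow(12, -1), 0), 1), 16), 2) = Pow(Add(Mul(Add(Rational(1, 12), 0), 1), 16), 2) = Pow(Add(Mul(Rational(1, 12), 1), 16), 2) = Pow(Add(Rational(1, 12), 16), 2) = Pow(Rational(193, 12), 2) = Rational(37249, 144)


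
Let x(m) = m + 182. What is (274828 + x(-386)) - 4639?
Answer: 269985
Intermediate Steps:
x(m) = 182 + m
(274828 + x(-386)) - 4639 = (274828 + (182 - 386)) - 4639 = (274828 - 204) - 4639 = 274624 - 4639 = 269985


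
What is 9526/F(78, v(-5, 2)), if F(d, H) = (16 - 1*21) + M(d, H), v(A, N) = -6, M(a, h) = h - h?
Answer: -9526/5 ≈ -1905.2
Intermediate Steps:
M(a, h) = 0
F(d, H) = -5 (F(d, H) = (16 - 1*21) + 0 = (16 - 21) + 0 = -5 + 0 = -5)
9526/F(78, v(-5, 2)) = 9526/(-5) = 9526*(-⅕) = -9526/5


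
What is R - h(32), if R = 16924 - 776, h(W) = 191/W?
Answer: 516545/32 ≈ 16142.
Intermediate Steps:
R = 16148
R - h(32) = 16148 - 191/32 = 516545/32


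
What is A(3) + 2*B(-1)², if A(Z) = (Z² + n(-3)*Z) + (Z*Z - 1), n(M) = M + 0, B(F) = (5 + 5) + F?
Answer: 170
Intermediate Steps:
B(F) = 10 + F
n(M) = M
A(Z) = -1 - 3*Z + 2*Z² (A(Z) = (Z² - 3*Z) + (Z*Z - 1) = (Z² - 3*Z) + (Z² - 1) = (Z² - 3*Z) + (-1 + Z²) = -1 - 3*Z + 2*Z²)
A(3) + 2*B(-1)² = (-1 - 3*3 + 2*3²) + 2*(10 - 1)² = (-1 - 9 + 2*9) + 2*9² = (-1 - 9 + 18) + 2*81 = 8 + 162 = 170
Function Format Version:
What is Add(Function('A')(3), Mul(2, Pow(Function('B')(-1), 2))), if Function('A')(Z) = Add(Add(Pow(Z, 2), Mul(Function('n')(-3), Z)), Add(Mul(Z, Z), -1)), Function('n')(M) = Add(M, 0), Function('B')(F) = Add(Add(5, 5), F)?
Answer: 170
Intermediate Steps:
Function('B')(F) = Add(10, F)
Function('n')(M) = M
Function('A')(Z) = Add(-1, Mul(-3, Z), Mul(2, Pow(Z, 2))) (Function('A')(Z) = Add(Add(Pow(Z, 2), Mul(-3, Z)), Add(Mul(Z, Z), -1)) = Add(Add(Pow(Z, 2), Mul(-3, Z)), Add(Pow(Z, 2), -1)) = Add(Add(Pow(Z, 2), Mul(-3, Z)), Add(-1, Pow(Z, 2))) = Add(-1, Mul(-3, Z), Mul(2, Pow(Z, 2))))
Add(Function('A')(3), Mul(2, Pow(Function('B')(-1), 2))) = Add(Add(-1, Mul(-3, 3), Mul(2, Pow(3, 2))), Mul(2, Pow(Add(10, -1), 2))) = Add(Add(-1, -9, Mul(2, 9)), Mul(2, Pow(9, 2))) = Add(Add(-1, -9, 18), Mul(2, 81)) = Add(8, 162) = 170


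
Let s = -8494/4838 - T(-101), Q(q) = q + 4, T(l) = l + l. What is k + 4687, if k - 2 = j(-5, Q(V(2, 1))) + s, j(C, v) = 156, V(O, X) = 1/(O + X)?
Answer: 12204446/2419 ≈ 5045.2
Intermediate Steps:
T(l) = 2*l
Q(q) = 4 + q
s = 484391/2419 (s = -8494/4838 - 2*(-101) = -8494*1/4838 - 1*(-202) = -4247/2419 + 202 = 484391/2419 ≈ 200.24)
k = 866593/2419 (k = 2 + (156 + 484391/2419) = 2 + 861755/2419 = 866593/2419 ≈ 358.24)
k + 4687 = 866593/2419 + 4687 = 12204446/2419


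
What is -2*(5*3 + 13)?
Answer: -56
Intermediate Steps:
-2*(5*3 + 13) = -2*(15 + 13) = -2*28 = -56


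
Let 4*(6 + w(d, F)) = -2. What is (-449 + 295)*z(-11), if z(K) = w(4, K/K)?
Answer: 1001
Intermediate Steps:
w(d, F) = -13/2 (w(d, F) = -6 + (1/4)*(-2) = -6 - 1/2 = -13/2)
z(K) = -13/2
(-449 + 295)*z(-11) = (-449 + 295)*(-13/2) = -154*(-13/2) = 1001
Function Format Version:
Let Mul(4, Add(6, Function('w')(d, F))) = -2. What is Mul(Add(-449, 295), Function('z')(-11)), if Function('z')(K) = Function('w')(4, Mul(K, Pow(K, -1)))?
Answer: 1001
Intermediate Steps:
Function('w')(d, F) = Rational(-13, 2) (Function('w')(d, F) = Add(-6, Mul(Rational(1, 4), -2)) = Add(-6, Rational(-1, 2)) = Rational(-13, 2))
Function('z')(K) = Rational(-13, 2)
Mul(Add(-449, 295), Function('z')(-11)) = Mul(Add(-449, 295), Rational(-13, 2)) = Mul(-154, Rational(-13, 2)) = 1001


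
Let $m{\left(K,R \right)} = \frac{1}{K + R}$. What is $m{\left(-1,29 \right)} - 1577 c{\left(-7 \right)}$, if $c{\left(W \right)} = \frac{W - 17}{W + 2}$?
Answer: $- \frac{1059739}{140} \approx -7569.6$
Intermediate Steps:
$c{\left(W \right)} = \frac{-17 + W}{2 + W}$
$m{\left(-1,29 \right)} - 1577 c{\left(-7 \right)} = \frac{1}{-1 + 29} - 1577 \frac{-17 - 7}{2 - 7} = \frac{1}{28} - 1577 \frac{1}{-5} \left(-24\right) = \frac{1}{28} - 1577 \left(\left(- \frac{1}{5}\right) \left(-24\right)\right) = \frac{1}{28} - \frac{37848}{5} = - \frac{1059739}{140}$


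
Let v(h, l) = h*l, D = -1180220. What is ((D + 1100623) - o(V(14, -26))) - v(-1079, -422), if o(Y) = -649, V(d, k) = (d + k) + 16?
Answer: -534286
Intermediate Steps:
V(d, k) = 16 + d + k
((D + 1100623) - o(V(14, -26))) - v(-1079, -422) = ((-1180220 + 1100623) - 1*(-649)) - (-1079)*(-422) = (-79597 + 649) - 1*455338 = -78948 - 455338 = -534286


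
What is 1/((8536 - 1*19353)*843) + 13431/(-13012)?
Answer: -122473689073/118652927772 ≈ -1.0322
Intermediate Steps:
1/((8536 - 1*19353)*843) + 13431/(-13012) = (1/843)/(8536 - 19353) + 13431*(-1/13012) = (1/843)/(-10817) - 13431/13012 = -1/10817*1/843 - 13431/13012 = -1/9118731 - 13431/13012 = -122473689073/118652927772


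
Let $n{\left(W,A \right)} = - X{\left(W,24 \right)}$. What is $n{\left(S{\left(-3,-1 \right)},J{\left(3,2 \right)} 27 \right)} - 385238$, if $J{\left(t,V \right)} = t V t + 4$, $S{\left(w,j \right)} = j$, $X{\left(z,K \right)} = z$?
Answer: $-385237$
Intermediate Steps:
$J{\left(t,V \right)} = 4 + V t^{2}$ ($J{\left(t,V \right)} = V t t + 4 = V t^{2} + 4 = 4 + V t^{2}$)
$n{\left(W,A \right)} = - W$
$n{\left(S{\left(-3,-1 \right)},J{\left(3,2 \right)} 27 \right)} - 385238 = \left(-1\right) \left(-1\right) - 385238 = 1 - 385238 = -385237$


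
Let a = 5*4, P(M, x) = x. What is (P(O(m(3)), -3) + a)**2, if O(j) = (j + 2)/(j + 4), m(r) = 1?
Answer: 289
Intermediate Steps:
O(j) = (2 + j)/(4 + j)
a = 20
(P(O(m(3)), -3) + a)**2 = (-3 + 20)**2 = 17**2 = 289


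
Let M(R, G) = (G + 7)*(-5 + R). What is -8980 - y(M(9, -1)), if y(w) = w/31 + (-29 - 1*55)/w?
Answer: -556591/62 ≈ -8977.3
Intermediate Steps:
M(R, G) = (-5 + R)*(7 + G) (M(R, G) = (7 + G)*(-5 + R) = (-5 + R)*(7 + G))
y(w) = -84/w + w/31 (y(w) = w*(1/31) + (-29 - 55)/w = w/31 - 84/w = -84/w + w/31)
-8980 - y(M(9, -1)) = -8980 - (-84/(-35 - 5*(-1) + 7*9 - 1*9) + (-35 - 5*(-1) + 7*9 - 1*9)/31) = -8980 - (-84/(-35 + 5 + 63 - 9) + (-35 + 5 + 63 - 9)/31) = -8980 - (-84/24 + (1/31)*24) = -8980 - (-84*1/24 + 24/31) = -8980 - (-7/2 + 24/31) = -8980 - 1*(-169/62) = -8980 + 169/62 = -556591/62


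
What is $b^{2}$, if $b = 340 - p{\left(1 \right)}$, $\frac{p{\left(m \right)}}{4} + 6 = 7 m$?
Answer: $112896$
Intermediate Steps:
$p{\left(m \right)} = -24 + 28 m$ ($p{\left(m \right)} = -24 + 4 \cdot 7 m = -24 + 28 m$)
$b = 336$ ($b = 340 - \left(-24 + 28 \cdot 1\right) = 340 - \left(-24 + 28\right) = 340 - 4 = 336$)
$b^{2} = 336^{2} = 112896$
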